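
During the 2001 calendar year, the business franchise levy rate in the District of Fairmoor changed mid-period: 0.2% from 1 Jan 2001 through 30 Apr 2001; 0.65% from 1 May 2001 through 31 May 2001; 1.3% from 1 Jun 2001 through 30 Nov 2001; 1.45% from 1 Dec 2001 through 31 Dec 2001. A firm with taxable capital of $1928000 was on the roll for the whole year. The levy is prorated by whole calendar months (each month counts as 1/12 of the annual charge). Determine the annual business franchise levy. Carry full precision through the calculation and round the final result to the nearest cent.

1 Jan – 30 Apr 2001: 4 months at 0.2% → $1928000 × 0.2% × 4/12 = $1285.3333
1 May – 31 May 2001: 1 month at 0.65% → $1928000 × 0.65% × 1/12 = $1044.3333
1 Jun – 30 Nov 2001: 6 months at 1.3% → $1928000 × 1.3% × 6/12 = $12532.0000
1 Dec – 31 Dec 2001: 1 month at 1.45% → $1928000 × 1.45% × 1/12 = $2329.6667
Total = $17191.3333

$17191.33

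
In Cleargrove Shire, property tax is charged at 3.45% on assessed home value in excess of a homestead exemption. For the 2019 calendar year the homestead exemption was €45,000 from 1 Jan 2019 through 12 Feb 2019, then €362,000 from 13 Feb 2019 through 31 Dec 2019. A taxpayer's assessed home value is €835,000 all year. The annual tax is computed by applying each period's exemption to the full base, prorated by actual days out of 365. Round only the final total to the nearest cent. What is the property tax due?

€17,606.91

1 Jan – 12 Feb 2019: 43 days, exemption €45,000 → (€835,000 − €45,000) × 3.45% × 43/365 = €3,210.8630
13 Feb – 31 Dec 2019: 322 days, exemption €362,000 → (€835,000 − €362,000) × 3.45% × 322/365 = €14,396.0466
Total = €17,606.9096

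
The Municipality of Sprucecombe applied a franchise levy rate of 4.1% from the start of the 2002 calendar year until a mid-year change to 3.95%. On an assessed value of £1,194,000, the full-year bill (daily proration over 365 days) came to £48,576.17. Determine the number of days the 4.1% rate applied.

Let d = days at the first rate; then 365 − d days at the second rate.
£1,194,000 × [4.1%·d + 3.95%·(365−d)] / 365 = £48,576.17
Solving gives d = 288, so the new rate took effect on 16 Oct 2002.

288 days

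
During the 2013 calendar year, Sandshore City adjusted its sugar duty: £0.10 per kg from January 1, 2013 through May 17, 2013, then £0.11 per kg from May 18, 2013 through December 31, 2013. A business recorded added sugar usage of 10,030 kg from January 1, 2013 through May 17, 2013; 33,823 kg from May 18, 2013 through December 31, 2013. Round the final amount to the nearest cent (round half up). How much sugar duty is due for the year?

January 1 – May 17, 2013: 10,030 kg at £0.10/kg → £1,003.00
May 18 – December 31, 2013: 33,823 kg at £0.11/kg → £3,720.53

£4,723.53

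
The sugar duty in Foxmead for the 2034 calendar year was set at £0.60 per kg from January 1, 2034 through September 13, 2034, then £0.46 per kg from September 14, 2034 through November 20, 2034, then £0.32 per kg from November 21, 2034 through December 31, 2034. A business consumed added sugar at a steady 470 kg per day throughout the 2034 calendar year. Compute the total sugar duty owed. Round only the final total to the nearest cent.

£93060.00

January 1 – September 13, 2034: 256 days × 470 kg/day = 120,320 kg at £0.60/kg → £72192.00
September 14 – November 20, 2034: 68 days × 470 kg/day = 31,960 kg at £0.46/kg → £14701.60
November 21 – December 31, 2034: 41 days × 470 kg/day = 19,270 kg at £0.32/kg → £6166.40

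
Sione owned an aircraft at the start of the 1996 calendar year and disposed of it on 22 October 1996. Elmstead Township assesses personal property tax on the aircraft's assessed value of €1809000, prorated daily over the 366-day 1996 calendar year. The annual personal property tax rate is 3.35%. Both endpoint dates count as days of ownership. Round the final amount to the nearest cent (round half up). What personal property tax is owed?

€49011.05

Days held (1 January – 22 October 1996): 296 out of 366
Tax = €1809000 × 3.35% × 296/366 = €49011.0492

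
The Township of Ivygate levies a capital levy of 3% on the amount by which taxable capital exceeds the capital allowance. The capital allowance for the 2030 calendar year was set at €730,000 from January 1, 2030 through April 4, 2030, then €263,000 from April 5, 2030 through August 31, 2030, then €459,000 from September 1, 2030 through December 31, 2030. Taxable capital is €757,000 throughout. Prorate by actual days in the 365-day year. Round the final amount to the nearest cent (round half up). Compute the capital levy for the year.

January 1 – April 4, 2030: 94 days, exemption €730,000 → (€757,000 − €730,000) × 3% × 94/365 = €208.6027
April 5 – August 31, 2030: 149 days, exemption €263,000 → (€757,000 − €263,000) × 3% × 149/365 = €6,049.8082
September 1 – December 31, 2030: 122 days, exemption €459,000 → (€757,000 − €459,000) × 3% × 122/365 = €2,988.1644
Total = €9,246.5753

€9,246.58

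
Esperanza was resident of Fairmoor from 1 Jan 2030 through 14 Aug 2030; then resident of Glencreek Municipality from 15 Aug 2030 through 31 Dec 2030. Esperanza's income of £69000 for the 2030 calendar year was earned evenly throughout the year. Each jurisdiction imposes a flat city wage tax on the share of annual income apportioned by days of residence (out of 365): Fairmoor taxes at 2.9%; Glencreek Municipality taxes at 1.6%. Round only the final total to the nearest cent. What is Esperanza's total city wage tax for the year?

£1659.40

Fairmoor, 1 Jan – 14 Aug 2030: 226 days → £69000 × 2.9% × 226/365 = £1238.9753
Glencreek Municipality, 15 Aug – 31 Dec 2030: 139 days → £69000 × 1.6% × 139/365 = £420.4274
Total = £1659.4027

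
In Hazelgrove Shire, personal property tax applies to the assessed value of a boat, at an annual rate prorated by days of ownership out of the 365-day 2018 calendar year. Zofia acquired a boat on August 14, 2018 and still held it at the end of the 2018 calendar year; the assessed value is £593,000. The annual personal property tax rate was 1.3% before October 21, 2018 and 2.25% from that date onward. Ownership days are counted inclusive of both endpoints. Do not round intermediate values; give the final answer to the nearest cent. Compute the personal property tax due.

£4,068.14

August 14 – October 20, 2018: 68 days at 1.3% → £593,000 × 1.3% × 68/365 = £1,436.1973
October 21 – December 31, 2018: 72 days at 2.25% → £593,000 × 2.25% × 72/365 = £2,631.9452
Total = £4,068.1425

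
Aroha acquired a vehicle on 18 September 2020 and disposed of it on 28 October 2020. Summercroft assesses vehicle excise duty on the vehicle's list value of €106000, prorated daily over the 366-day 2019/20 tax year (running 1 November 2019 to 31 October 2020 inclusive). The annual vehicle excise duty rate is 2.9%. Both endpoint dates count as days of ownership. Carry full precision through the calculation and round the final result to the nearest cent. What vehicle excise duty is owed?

€344.36

Days held (18 September – 28 October 2020): 41 out of 366
Tax = €106000 × 2.9% × 41/366 = €344.3552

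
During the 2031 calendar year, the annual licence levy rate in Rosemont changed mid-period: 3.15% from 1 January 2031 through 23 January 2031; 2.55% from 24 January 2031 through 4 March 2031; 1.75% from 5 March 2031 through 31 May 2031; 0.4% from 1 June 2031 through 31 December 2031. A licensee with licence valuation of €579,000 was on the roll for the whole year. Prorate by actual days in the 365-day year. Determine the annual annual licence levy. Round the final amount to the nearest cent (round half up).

€6,568.08

1 January – 23 January 2031: 23 days at 3.15% → €579,000 × 3.15% × 23/365 = €1,149.2753
24 January – 4 March 2031: 40 days at 2.55% → €579,000 × 2.55% × 40/365 = €1,618.0274
5 March – 31 May 2031: 88 days at 1.75% → €579,000 × 1.75% × 88/365 = €2,442.9041
1 June – 31 December 2031: 214 days at 0.4% → €579,000 × 0.4% × 214/365 = €1,357.8740
Total = €6,568.0808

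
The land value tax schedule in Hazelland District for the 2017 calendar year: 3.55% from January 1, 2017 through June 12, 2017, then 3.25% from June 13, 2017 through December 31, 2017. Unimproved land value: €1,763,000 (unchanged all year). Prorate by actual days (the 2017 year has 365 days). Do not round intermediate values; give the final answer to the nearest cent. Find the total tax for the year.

January 1 – June 12, 2017: 163 days at 3.55% → €1,763,000 × 3.55% × 163/365 = €27,949.5877
June 13 – December 31, 2017: 202 days at 3.25% → €1,763,000 × 3.25% × 202/365 = €31,709.8493
Total = €59,659.4370

€59,659.44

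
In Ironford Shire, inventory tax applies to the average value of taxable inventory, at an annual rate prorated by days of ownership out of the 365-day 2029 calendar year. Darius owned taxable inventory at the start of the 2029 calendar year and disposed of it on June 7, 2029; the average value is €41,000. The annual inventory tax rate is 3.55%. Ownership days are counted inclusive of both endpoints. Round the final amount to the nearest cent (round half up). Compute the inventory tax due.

€630.05

Days held (January 1 – June 7, 2029): 158 out of 365
Tax = €41,000 × 3.55% × 158/365 = €630.0521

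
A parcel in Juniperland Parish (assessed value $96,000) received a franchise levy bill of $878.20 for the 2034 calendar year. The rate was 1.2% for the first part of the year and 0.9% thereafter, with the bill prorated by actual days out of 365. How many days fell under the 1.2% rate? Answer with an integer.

Let d = days at the first rate; then 365 − d days at the second rate.
$96,000 × [1.2%·d + 0.9%·(365−d)] / 365 = $878.20
Solving gives d = 18, so the new rate took effect on 19 Jan 2034.

18 days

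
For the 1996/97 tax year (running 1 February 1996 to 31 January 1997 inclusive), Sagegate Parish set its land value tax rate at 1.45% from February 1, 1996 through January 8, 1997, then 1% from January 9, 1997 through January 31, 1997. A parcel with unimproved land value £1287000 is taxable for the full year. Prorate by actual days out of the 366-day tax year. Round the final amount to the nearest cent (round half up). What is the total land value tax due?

February 1, 1996 – January 8, 1997: 343 days at 1.45% → £1287000 × 1.45% × 343/366 = £17488.7828
January 9 – January 31, 1997: 23 days at 1% → £1287000 × 1% × 23/366 = £808.7705
Total = £18297.5533

£18297.55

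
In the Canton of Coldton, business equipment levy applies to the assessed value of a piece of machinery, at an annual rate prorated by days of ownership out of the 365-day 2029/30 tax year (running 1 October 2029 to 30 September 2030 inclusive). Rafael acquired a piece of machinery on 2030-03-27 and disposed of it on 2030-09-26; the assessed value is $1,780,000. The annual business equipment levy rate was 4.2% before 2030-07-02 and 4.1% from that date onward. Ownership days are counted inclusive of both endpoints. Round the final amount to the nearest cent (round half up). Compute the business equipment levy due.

$37,262.96

2030-03-27 to 2030-07-01: 97 days at 4.2% → $1,780,000 × 4.2% × 97/365 = $19,867.7260
2030-07-02 to 2030-09-26: 87 days at 4.1% → $1,780,000 × 4.1% × 87/365 = $17,395.2329
Total = $37,262.9589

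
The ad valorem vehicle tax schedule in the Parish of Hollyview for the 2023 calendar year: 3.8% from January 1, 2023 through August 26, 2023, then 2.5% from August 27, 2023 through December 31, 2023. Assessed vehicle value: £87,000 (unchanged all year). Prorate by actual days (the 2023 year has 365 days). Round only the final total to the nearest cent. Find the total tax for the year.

£2,912.47

January 1 – August 26, 2023: 238 days at 3.8% → £87,000 × 3.8% × 238/365 = £2,155.6932
August 27 – December 31, 2023: 127 days at 2.5% → £87,000 × 2.5% × 127/365 = £756.7808
Total = £2,912.4740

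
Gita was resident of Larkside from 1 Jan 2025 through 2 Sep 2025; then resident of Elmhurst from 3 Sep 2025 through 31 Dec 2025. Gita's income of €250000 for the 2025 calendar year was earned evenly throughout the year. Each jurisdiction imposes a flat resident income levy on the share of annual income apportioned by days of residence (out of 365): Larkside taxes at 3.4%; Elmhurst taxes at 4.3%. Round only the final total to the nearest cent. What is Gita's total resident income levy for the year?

Larkside, 1 Jan – 2 Sep 2025: 245 days → €250000 × 3.4% × 245/365 = €5705.4795
Elmhurst, 3 Sep – 31 Dec 2025: 120 days → €250000 × 4.3% × 120/365 = €3534.2466
Total = €9239.7260

€9239.73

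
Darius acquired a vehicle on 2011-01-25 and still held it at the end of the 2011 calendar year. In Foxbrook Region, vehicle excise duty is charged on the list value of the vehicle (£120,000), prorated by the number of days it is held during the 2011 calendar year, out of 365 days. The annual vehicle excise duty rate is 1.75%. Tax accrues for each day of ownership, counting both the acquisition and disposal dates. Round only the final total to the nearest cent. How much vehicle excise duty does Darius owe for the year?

£1,961.92

Days held (2011-01-25 to 2011-12-31): 341 out of 365
Tax = £120,000 × 1.75% × 341/365 = £1,961.9178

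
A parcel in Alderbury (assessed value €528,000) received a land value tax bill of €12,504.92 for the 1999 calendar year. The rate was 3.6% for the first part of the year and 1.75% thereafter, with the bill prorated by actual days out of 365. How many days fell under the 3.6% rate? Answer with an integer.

122 days

Let d = days at the first rate; then 365 − d days at the second rate.
€528,000 × [3.6%·d + 1.75%·(365−d)] / 365 = €12,504.92
Solving gives d = 122, so the new rate took effect on 3 May 1999.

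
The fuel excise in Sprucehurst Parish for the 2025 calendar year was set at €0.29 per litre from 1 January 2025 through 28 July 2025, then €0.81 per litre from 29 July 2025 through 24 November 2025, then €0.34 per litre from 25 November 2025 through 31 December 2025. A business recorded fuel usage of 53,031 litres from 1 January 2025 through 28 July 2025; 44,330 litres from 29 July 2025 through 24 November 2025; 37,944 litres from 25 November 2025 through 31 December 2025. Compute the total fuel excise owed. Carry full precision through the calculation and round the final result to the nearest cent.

€64187.25

1 January – 28 July 2025: 53,031 litres at €0.29/litre → €15378.99
29 July – 24 November 2025: 44,330 litres at €0.81/litre → €35907.30
25 November – 31 December 2025: 37,944 litres at €0.34/litre → €12900.96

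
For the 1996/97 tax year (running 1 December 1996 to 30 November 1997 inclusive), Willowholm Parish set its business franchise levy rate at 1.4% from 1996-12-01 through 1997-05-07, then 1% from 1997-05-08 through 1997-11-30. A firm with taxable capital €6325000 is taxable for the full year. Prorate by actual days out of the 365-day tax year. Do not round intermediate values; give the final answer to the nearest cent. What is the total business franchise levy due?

€74201.78

1996-12-01 to 1997-05-07: 158 days at 1.4% → €6325000 × 1.4% × 158/365 = €38331.2329
1997-05-08 to 1997-11-30: 207 days at 1% → €6325000 × 1% × 207/365 = €35870.5479
Total = €74201.7808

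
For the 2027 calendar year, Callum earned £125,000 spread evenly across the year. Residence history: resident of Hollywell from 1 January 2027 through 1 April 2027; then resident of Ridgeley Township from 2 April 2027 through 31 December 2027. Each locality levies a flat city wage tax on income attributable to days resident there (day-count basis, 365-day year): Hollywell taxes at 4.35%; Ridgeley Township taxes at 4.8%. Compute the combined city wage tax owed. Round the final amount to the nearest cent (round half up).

£5,859.76

Hollywell, 1 January – 1 April 2027: 91 days → £125,000 × 4.35% × 91/365 = £1,355.6507
Ridgeley Township, 2 April – 31 December 2027: 274 days → £125,000 × 4.8% × 274/365 = £4,504.1096
Total = £5,859.7603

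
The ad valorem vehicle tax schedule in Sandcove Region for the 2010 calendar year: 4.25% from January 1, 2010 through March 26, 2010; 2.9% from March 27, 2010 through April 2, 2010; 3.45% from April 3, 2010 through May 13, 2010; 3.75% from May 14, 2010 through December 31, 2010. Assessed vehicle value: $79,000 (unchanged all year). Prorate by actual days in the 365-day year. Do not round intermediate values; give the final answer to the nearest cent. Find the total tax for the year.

January 1 – March 26, 2010: 85 days at 4.25% → $79,000 × 4.25% × 85/365 = $781.8836
March 27 – April 2, 2010: 7 days at 2.9% → $79,000 × 2.9% × 7/365 = $43.9370
April 3 – May 13, 2010: 41 days at 3.45% → $79,000 × 3.45% × 41/365 = $306.1521
May 14 – December 31, 2010: 232 days at 3.75% → $79,000 × 3.75% × 232/365 = $1,883.0137
Total = $3,014.9863

$3,014.99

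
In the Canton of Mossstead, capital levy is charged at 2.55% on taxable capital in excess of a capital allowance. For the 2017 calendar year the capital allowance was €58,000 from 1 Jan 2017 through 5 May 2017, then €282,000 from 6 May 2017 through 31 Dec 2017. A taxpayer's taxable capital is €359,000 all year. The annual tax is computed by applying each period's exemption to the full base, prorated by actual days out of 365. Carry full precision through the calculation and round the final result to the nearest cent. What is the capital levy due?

1 Jan – 5 May 2017: 125 days, exemption €58,000 → (€359,000 − €58,000) × 2.55% × 125/365 = €2,628.5959
6 May – 31 Dec 2017: 240 days, exemption €282,000 → (€359,000 − €282,000) × 2.55% × 240/365 = €1,291.0685
Total = €3,919.6644

€3,919.66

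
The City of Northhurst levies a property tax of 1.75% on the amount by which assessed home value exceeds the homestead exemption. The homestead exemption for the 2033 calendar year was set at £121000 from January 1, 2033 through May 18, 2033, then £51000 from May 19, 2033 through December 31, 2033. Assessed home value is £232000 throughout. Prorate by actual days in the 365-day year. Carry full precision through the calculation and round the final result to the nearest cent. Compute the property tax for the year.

January 1 – May 18, 2033: 138 days, exemption £121000 → (£232000 − £121000) × 1.75% × 138/365 = £734.4247
May 19 – December 31, 2033: 227 days, exemption £51000 → (£232000 − £51000) × 1.75% × 227/365 = £1969.9247
Total = £2704.3493

£2704.35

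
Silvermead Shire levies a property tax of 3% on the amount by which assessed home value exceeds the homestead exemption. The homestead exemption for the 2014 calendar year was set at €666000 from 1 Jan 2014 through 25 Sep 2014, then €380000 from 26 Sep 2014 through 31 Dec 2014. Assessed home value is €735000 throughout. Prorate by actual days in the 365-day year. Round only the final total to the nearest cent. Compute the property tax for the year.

€4350.16

1 Jan – 25 Sep 2014: 268 days, exemption €666000 → (€735000 − €666000) × 3% × 268/365 = €1519.8904
26 Sep – 31 Dec 2014: 97 days, exemption €380000 → (€735000 − €380000) × 3% × 97/365 = €2830.2740
Total = €4350.1644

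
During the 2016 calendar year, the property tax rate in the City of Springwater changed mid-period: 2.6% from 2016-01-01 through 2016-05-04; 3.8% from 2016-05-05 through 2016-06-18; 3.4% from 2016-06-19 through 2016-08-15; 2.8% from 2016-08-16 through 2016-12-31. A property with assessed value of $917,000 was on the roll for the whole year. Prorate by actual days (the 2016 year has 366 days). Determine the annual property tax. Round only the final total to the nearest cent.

$27,048.99

2016-01-01 to 2016-05-04: 125 days at 2.6% → $917,000 × 2.6% × 125/366 = $8,142.7596
2016-05-05 to 2016-06-18: 45 days at 3.8% → $917,000 × 3.8% × 45/366 = $4,284.3443
2016-06-19 to 2016-08-15: 58 days at 3.4% → $917,000 × 3.4% × 58/366 = $4,940.7760
2016-08-16 to 2016-12-31: 138 days at 2.8% → $917,000 × 2.8% × 138/366 = $9,681.1148
Total = $27,048.9945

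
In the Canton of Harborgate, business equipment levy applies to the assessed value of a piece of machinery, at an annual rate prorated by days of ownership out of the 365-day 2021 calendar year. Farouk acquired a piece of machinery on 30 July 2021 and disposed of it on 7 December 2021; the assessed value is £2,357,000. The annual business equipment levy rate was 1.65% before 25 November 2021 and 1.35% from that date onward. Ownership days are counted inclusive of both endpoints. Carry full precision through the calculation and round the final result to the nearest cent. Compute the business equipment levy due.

30 July – 24 November 2021: 118 days at 1.65% → £2,357,000 × 1.65% × 118/365 = £12,572.8192
25 November – 7 December 2021: 13 days at 1.35% → £2,357,000 × 1.35% × 13/365 = £1,133.2973
Total = £13,706.1164

£13,706.12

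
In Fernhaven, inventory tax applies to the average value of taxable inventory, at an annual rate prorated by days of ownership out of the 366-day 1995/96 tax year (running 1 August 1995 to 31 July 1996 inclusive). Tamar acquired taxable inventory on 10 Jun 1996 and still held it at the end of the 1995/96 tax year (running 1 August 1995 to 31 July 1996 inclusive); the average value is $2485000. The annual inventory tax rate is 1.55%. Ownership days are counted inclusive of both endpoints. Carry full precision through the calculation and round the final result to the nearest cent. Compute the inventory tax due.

$5472.43

Days held (10 Jun – 31 Jul 1996): 52 out of 366
Tax = $2485000 × 1.55% × 52/366 = $5472.4317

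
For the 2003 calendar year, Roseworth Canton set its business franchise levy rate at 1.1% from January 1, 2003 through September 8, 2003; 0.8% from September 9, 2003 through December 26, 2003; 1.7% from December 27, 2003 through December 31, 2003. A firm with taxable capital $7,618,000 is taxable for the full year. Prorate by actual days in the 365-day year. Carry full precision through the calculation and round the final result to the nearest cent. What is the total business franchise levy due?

$77,599.24

January 1 – September 8, 2003: 251 days at 1.1% → $7,618,000 × 1.1% × 251/365 = $57,625.4740
September 9 – December 26, 2003: 109 days at 0.8% → $7,618,000 × 0.8% × 109/365 = $18,199.7151
December 27 – December 31, 2003: 5 days at 1.7% → $7,618,000 × 1.7% × 5/365 = $1,774.0548
Total = $77,599.2438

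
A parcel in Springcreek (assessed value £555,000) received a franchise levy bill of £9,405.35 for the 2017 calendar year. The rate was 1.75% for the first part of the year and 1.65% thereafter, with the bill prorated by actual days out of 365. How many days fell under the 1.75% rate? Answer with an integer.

163 days

Let d = days at the first rate; then 365 − d days at the second rate.
£555,000 × [1.75%·d + 1.65%·(365−d)] / 365 = £9,405.35
Solving gives d = 163, so the new rate took effect on 13 June 2017.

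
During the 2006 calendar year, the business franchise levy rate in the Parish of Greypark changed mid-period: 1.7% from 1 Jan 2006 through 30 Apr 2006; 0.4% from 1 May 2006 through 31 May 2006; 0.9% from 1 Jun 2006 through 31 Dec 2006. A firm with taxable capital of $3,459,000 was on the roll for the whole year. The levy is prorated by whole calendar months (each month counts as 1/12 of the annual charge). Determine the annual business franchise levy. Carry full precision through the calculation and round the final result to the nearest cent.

1 Jan – 30 Apr 2006: 4 months at 1.7% → $3,459,000 × 1.7% × 4/12 = $19,601.0000
1 May – 31 May 2006: 1 month at 0.4% → $3,459,000 × 0.4% × 1/12 = $1,153.0000
1 Jun – 31 Dec 2006: 7 months at 0.9% → $3,459,000 × 0.9% × 7/12 = $18,159.7500
Total = $38,913.7500

$38,913.75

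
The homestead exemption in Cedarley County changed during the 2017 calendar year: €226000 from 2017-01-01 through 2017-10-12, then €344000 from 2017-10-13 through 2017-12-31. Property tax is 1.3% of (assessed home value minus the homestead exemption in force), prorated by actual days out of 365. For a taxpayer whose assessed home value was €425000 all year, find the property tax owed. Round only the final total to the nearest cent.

2017-01-01 to 2017-10-12: 285 days, exemption €226000 → (€425000 − €226000) × 1.3% × 285/365 = €2019.9863
2017-10-13 to 2017-12-31: 80 days, exemption €344000 → (€425000 − €344000) × 1.3% × 80/365 = €230.7945
Total = €2250.7808

€2250.78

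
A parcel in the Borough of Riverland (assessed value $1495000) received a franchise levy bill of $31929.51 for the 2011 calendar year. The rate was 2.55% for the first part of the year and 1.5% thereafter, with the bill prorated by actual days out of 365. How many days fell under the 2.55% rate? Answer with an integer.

Let d = days at the first rate; then 365 − d days at the second rate.
$1495000 × [2.55%·d + 1.5%·(365−d)] / 365 = $31929.51
Solving gives d = 221, so the new rate took effect on August 10, 2011.

221 days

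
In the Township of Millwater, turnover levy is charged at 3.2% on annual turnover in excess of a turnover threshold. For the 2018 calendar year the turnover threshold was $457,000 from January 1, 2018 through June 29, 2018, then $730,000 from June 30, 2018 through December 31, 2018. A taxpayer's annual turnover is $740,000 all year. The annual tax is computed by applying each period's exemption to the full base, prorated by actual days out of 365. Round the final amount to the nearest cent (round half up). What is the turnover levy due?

January 1 – June 29, 2018: 180 days, exemption $457,000 → ($740,000 − $457,000) × 3.2% × 180/365 = $4,465.9726
June 30 – December 31, 2018: 185 days, exemption $730,000 → ($740,000 − $730,000) × 3.2% × 185/365 = $162.1918
Total = $4,628.1644

$4,628.16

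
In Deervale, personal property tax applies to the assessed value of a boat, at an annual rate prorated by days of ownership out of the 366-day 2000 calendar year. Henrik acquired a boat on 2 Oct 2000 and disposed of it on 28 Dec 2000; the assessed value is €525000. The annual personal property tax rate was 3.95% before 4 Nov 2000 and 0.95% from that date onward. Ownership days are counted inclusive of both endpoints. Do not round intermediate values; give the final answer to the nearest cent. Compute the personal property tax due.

2 Oct – 3 Nov 2000: 33 days at 3.95% → €525000 × 3.95% × 33/366 = €1869.7746
4 Nov – 28 Dec 2000: 55 days at 0.95% → €525000 × 0.95% × 55/366 = €749.4877
Total = €2619.2623

€2619.26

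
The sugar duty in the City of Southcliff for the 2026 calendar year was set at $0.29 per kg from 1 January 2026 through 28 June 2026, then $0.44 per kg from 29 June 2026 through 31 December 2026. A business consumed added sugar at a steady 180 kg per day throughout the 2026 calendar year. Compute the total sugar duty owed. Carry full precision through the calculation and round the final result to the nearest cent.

1 January – 28 June 2026: 179 days × 180 kg/day = 32,220 kg at $0.29/kg → $9,343.80
29 June – 31 December 2026: 186 days × 180 kg/day = 33,480 kg at $0.44/kg → $14,731.20

$24,075.00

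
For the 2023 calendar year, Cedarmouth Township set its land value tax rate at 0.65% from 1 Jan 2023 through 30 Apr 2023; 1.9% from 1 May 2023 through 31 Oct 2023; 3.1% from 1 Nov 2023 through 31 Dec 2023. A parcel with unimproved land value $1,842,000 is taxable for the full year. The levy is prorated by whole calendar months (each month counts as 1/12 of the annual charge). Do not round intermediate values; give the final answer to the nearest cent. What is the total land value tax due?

1 Jan – 30 Apr 2023: 4 months at 0.65% → $1,842,000 × 0.65% × 4/12 = $3,991.0000
1 May – 31 Oct 2023: 6 months at 1.9% → $1,842,000 × 1.9% × 6/12 = $17,499.0000
1 Nov – 31 Dec 2023: 2 months at 3.1% → $1,842,000 × 3.1% × 2/12 = $9,517.0000
Total = $31,007.0000

$31,007.00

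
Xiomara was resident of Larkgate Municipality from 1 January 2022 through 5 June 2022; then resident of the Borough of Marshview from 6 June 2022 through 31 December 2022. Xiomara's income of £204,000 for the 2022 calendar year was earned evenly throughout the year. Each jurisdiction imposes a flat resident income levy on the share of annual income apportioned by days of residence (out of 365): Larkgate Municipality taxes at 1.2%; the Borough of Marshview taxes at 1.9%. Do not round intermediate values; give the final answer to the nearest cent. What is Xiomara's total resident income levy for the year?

Larkgate Municipality, 1 January – 5 June 2022: 156 days → £204,000 × 1.2% × 156/365 = £1,046.2685
The Borough of Marshview, 6 June – 31 December 2022: 209 days → £204,000 × 1.9% × 209/365 = £2,219.4082
Total = £3,265.6767

£3,265.68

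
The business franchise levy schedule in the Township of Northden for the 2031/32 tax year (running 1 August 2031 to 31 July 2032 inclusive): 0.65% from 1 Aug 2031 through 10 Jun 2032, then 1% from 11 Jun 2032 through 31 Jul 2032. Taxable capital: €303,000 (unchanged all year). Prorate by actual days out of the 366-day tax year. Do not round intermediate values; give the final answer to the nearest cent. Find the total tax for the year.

€2,117.27

1 Aug 2031 – 10 Jun 2032: 315 days at 0.65% → €303,000 × 0.65% × 315/366 = €1,695.0615
11 Jun – 31 Jul 2032: 51 days at 1% → €303,000 × 1% × 51/366 = €422.2131
Total = €2,117.2746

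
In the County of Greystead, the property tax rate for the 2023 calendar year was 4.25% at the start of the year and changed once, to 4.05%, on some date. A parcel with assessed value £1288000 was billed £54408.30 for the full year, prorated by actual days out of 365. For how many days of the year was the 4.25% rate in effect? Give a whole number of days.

Let d = days at the first rate; then 365 − d days at the second rate.
£1288000 × [4.25%·d + 4.05%·(365−d)] / 365 = £54408.30
Solving gives d = 318, so the new rate took effect on 15 November 2023.

318 days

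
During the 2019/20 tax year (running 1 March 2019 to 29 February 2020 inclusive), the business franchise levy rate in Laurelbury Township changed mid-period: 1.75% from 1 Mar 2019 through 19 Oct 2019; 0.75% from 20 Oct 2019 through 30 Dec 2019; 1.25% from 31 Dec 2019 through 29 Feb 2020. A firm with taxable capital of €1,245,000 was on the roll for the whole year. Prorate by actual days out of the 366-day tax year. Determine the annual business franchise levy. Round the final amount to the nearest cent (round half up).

€18,300.82

1 Mar – 19 Oct 2019: 233 days at 1.75% → €1,245,000 × 1.75% × 233/366 = €13,870.1844
20 Oct – 30 Dec 2019: 72 days at 0.75% → €1,245,000 × 0.75% × 72/366 = €1,836.8852
31 Dec 2019 – 29 Feb 2020: 61 days at 1.25% → €1,245,000 × 1.25% × 61/366 = €2,593.7500
Total = €18,300.8197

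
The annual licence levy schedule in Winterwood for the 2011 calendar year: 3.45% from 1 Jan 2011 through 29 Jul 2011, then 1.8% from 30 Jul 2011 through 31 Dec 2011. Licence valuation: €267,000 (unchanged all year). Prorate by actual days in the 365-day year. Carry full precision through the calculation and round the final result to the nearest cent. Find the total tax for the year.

€7,340.67

1 Jan – 29 Jul 2011: 210 days at 3.45% → €267,000 × 3.45% × 210/365 = €5,299.7671
30 Jul – 31 Dec 2011: 155 days at 1.8% → €267,000 × 1.8% × 155/365 = €2,040.9041
Total = €7,340.6712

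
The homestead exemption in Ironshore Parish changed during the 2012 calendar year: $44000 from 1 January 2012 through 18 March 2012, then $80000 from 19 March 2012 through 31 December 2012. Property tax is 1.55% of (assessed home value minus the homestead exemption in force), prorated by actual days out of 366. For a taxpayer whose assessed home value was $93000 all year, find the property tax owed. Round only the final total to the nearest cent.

$320.42

1 January – 18 March 2012: 78 days, exemption $44000 → ($93000 − $44000) × 1.55% × 78/366 = $161.8607
19 March – 31 December 2012: 288 days, exemption $80000 → ($93000 − $80000) × 1.55% × 288/366 = $158.5574
Total = $320.4180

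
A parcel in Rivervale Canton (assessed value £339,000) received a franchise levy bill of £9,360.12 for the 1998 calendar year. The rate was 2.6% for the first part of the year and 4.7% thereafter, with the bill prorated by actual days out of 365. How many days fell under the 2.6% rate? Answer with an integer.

337 days

Let d = days at the first rate; then 365 − d days at the second rate.
£339,000 × [2.6%·d + 4.7%·(365−d)] / 365 = £9,360.12
Solving gives d = 337, so the new rate took effect on December 4, 1998.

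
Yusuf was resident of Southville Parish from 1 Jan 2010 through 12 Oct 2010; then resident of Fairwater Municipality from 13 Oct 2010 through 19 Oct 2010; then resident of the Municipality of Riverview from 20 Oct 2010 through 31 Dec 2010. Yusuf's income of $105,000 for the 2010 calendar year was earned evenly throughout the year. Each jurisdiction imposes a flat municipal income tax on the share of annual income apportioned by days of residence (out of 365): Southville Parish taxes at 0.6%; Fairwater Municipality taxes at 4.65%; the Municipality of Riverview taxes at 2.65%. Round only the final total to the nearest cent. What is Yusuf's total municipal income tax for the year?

$1,142.05

Southville Parish, 1 Jan – 12 Oct 2010: 285 days → $105,000 × 0.6% × 285/365 = $491.9178
Fairwater Municipality, 13 Oct – 19 Oct 2010: 7 days → $105,000 × 4.65% × 7/365 = $93.6370
The Municipality of Riverview, 20 Oct – 31 Dec 2010: 73 days → $105,000 × 2.65% × 73/365 = $556.5000
Total = $1,142.0548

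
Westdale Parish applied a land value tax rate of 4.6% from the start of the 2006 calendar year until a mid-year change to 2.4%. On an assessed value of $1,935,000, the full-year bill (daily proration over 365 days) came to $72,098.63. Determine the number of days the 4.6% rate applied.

220 days

Let d = days at the first rate; then 365 − d days at the second rate.
$1,935,000 × [4.6%·d + 2.4%·(365−d)] / 365 = $72,098.63
Solving gives d = 220, so the new rate took effect on 9 August 2006.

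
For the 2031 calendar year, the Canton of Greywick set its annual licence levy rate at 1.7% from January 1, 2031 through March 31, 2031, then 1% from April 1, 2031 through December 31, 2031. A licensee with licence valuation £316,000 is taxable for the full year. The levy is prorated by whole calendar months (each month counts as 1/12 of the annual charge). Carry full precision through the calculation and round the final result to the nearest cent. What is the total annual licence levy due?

£3,713.00

January 1 – March 31, 2031: 3 months at 1.7% → £316,000 × 1.7% × 3/12 = £1,343.0000
April 1 – December 31, 2031: 9 months at 1% → £316,000 × 1% × 9/12 = £2,370.0000
Total = £3,713.0000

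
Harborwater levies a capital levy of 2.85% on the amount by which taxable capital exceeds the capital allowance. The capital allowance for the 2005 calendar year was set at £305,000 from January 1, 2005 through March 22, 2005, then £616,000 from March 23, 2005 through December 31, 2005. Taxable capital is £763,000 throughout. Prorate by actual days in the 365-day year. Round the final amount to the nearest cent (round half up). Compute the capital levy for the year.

£6,156.47

January 1 – March 22, 2005: 81 days, exemption £305,000 → (£763,000 − £305,000) × 2.85% × 81/365 = £2,896.6932
March 23 – December 31, 2005: 284 days, exemption £616,000 → (£763,000 − £616,000) × 2.85% × 284/365 = £3,259.7753
Total = £6,156.4685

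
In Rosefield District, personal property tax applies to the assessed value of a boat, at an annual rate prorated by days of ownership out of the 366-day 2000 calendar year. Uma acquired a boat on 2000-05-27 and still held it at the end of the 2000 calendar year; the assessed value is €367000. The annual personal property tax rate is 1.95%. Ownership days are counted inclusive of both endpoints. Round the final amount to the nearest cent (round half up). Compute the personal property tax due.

Days held (2000-05-27 to 2000-12-31): 219 out of 366
Tax = €367000 × 1.95% × 219/366 = €4282.1680

€4282.17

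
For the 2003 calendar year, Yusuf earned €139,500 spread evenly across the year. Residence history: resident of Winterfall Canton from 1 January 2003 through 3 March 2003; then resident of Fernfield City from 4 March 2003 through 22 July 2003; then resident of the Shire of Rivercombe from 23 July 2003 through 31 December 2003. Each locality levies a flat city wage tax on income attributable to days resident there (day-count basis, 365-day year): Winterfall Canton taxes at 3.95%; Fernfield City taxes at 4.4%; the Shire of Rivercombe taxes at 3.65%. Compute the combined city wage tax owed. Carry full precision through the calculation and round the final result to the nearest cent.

Winterfall Canton, 1 January – 3 March 2003: 62 days → €139,500 × 3.95% × 62/365 = €935.9877
Fernfield City, 4 March – 22 July 2003: 141 days → €139,500 × 4.4% × 141/365 = €2,371.1178
The Shire of Rivercombe, 23 July – 31 December 2003: 162 days → €139,500 × 3.65% × 162/365 = €2,259.9000
Total = €5,567.0055

€5,567.01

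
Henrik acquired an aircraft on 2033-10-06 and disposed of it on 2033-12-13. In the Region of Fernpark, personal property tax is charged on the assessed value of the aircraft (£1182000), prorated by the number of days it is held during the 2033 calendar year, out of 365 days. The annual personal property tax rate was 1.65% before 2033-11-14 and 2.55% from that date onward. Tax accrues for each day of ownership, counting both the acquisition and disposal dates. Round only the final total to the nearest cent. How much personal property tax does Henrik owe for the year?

£4561.22

2033-10-06 to 2033-11-13: 39 days at 1.65% → £1182000 × 1.65% × 39/365 = £2083.8822
2033-11-14 to 2033-12-13: 30 days at 2.55% → £1182000 × 2.55% × 30/365 = £2477.3425
Total = £4561.2247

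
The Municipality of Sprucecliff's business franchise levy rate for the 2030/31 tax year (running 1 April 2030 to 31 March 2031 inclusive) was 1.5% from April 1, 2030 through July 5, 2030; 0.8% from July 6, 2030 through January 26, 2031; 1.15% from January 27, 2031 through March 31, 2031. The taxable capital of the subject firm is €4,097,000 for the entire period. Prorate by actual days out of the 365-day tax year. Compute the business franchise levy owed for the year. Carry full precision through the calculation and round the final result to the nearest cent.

€42,833.29

April 1 – July 5, 2030: 96 days at 1.5% → €4,097,000 × 1.5% × 96/365 = €16,163.5068
July 6, 2030 – January 26, 2031: 205 days at 0.8% → €4,097,000 × 0.8% × 205/365 = €18,408.4384
January 27 – March 31, 2031: 64 days at 1.15% → €4,097,000 × 1.15% × 64/365 = €8,261.3479
Total = €42,833.2932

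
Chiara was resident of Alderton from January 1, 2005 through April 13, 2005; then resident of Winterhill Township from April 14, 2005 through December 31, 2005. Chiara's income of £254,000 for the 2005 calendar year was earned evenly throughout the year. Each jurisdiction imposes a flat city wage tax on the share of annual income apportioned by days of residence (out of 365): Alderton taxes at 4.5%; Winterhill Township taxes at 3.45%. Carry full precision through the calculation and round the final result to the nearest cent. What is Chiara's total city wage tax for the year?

£9,515.61

Alderton, January 1 – April 13, 2005: 103 days → £254,000 × 4.5% × 103/365 = £3,225.4521
Winterhill Township, April 14 – December 31, 2005: 262 days → £254,000 × 3.45% × 262/365 = £6,290.1534
Total = £9,515.6055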